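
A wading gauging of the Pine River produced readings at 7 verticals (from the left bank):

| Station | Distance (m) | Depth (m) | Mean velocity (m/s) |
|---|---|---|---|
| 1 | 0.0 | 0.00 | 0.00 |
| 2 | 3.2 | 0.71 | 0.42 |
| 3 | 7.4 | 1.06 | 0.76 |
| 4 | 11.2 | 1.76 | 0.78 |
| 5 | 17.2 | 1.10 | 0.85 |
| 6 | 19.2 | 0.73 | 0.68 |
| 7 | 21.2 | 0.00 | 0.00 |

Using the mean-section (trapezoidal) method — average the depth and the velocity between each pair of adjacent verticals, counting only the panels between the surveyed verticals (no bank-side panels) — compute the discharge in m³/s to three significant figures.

15.2 m³/s

Panel 1-2: Δb = 3.2 m, d̄ = (0.00+0.71)/2 = 0.355, v̄ = (0.00+0.42)/2 = 0.21 → q = 3.2×0.355×0.21 = 0.2386 m³/s
Panel 2-3: Δb = 4.2 m, d̄ = (0.71+1.06)/2 = 0.885, v̄ = (0.42+0.76)/2 = 0.59 → q = 4.2×0.885×0.59 = 2.193 m³/s
Panel 3-4: Δb = 3.8 m, d̄ = (1.06+1.76)/2 = 1.41, v̄ = (0.76+0.78)/2 = 0.77 → q = 3.8×1.41×0.77 = 4.126 m³/s
Panel 4-5: Δb = 6 m, d̄ = (1.76+1.10)/2 = 1.43, v̄ = (0.78+0.85)/2 = 0.815 → q = 6×1.43×0.815 = 6.993 m³/s
Panel 5-6: Δb = 2 m, d̄ = (1.10+0.73)/2 = 0.915, v̄ = (0.85+0.68)/2 = 0.765 → q = 2×0.915×0.765 = 1.400 m³/s
Panel 6-7: Δb = 2 m, d̄ = (0.73+0.00)/2 = 0.365, v̄ = (0.68+0.00)/2 = 0.34 → q = 2×0.365×0.34 = 0.2482 m³/s
Q = Σ q = 15.20 m³/s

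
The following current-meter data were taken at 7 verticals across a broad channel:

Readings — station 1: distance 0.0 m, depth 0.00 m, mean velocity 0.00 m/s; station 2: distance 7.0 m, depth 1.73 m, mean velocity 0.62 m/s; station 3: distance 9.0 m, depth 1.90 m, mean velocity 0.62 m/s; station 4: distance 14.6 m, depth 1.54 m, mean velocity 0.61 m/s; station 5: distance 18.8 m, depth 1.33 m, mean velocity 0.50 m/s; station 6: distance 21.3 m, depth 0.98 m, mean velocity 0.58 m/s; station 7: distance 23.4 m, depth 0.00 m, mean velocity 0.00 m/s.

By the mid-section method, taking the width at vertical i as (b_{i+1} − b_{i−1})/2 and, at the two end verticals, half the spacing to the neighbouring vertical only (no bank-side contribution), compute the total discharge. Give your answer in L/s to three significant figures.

w_2 = (9.0 − 0.0)/2 = 4.5 m; q_2 = 0.62 × 1.73 × 4.5 = 4.827 m³/s
w_3 = (14.6 − 7.0)/2 = 3.8 m; q_3 = 0.62 × 1.90 × 3.8 = 4.476 m³/s
w_4 = (18.8 − 9.0)/2 = 4.9 m; q_4 = 0.61 × 1.54 × 4.9 = 4.603 m³/s
w_5 = (21.3 − 14.6)/2 = 3.35 m; q_5 = 0.50 × 1.33 × 3.35 = 2.228 m³/s
w_6 = (23.4 − 18.8)/2 = 2.3 m; q_6 = 0.58 × 0.98 × 2.3 = 1.307 m³/s
Stations 1, 7 contribute zero (depth or velocity is 0).
Q = Σ qᵢ = 17.44 m³/s
= 17.44 × 1000 = 17440 L/s

17400 L/s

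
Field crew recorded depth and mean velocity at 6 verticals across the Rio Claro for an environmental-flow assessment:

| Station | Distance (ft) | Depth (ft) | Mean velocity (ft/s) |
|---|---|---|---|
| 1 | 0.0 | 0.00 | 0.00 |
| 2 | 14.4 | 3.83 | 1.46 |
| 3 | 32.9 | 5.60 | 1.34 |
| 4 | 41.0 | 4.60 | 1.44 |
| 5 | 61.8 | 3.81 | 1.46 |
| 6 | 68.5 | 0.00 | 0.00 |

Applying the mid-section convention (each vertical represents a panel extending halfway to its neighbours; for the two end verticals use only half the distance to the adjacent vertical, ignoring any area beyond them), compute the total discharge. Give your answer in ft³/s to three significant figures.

w_2 = (32.9 − 0.0)/2 = 16.45 ft; q_2 = 1.46 × 3.83 × 16.45 = 91.99 ft³/s
w_3 = (41.0 − 14.4)/2 = 13.3 ft; q_3 = 1.34 × 5.60 × 13.3 = 99.80 ft³/s
w_4 = (61.8 − 32.9)/2 = 14.45 ft; q_4 = 1.44 × 4.60 × 14.45 = 95.72 ft³/s
w_5 = (68.5 − 41.0)/2 = 13.75 ft; q_5 = 1.46 × 3.81 × 13.75 = 76.49 ft³/s
Stations 1, 6 contribute zero (depth or velocity is 0).
Q = Σ qᵢ = 364.0 ft³/s

364 ft³/s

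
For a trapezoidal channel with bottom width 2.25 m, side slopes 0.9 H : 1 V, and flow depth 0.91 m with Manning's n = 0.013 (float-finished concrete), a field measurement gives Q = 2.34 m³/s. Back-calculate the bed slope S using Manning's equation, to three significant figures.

A = (b + z·y)·y = (2.25 + 0.9×0.91)×0.91 = 2.793 m²
P = b + 2y√(1+z²) = 2.25 + 2×0.91×√(1+0.9²) = 4.699 m
R = A/P = 2.793/4.699 = 0.5944 m
S = (Q·n / (1·A·R^(2/3)))² = (2.34×0.013 / (1×2.793×0.7069))² = 0.0002374

0.000237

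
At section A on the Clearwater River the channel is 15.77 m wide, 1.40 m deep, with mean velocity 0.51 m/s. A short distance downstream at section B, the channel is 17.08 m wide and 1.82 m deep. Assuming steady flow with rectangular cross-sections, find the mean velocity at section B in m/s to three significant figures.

0.362 m/s

Q = A₁V₁ = (15.77×1.40) × 0.51 = 11.26 m³/s
A₂ = 17.08 × 1.82 = 31.09 m²
V₂ = Q/A₂ = 11.26/31.09 = 0.3622 m/s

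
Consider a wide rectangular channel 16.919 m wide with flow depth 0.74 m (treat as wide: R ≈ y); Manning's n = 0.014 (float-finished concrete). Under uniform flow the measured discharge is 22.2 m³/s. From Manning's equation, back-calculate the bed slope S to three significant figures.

A = b·y = 16.919 × 0.74 = 12.52 m²
Wide channel: R ≈ y = 0.74 m
S = (Q·n / (1·A·R^(2/3)))² = (22.2×0.014 / (1×12.52×0.8181))² = 0.0009207

0.000921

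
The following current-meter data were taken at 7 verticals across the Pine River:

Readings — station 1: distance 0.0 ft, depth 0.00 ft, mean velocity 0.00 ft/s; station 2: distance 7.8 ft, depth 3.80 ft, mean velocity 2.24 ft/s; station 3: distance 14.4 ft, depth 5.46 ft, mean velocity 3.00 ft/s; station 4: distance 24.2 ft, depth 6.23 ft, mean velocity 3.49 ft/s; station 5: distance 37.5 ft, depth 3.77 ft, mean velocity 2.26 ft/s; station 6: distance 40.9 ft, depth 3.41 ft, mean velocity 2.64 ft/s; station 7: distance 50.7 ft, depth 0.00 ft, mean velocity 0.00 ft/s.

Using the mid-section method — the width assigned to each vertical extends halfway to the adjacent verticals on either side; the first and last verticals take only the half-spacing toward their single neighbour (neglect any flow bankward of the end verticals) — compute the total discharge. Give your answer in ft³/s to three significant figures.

577 ft³/s

w_2 = (14.4 − 0.0)/2 = 7.2 ft; q_2 = 2.24 × 3.80 × 7.2 = 61.29 ft³/s
w_3 = (24.2 − 7.8)/2 = 8.2 ft; q_3 = 3.00 × 5.46 × 8.2 = 134.3 ft³/s
w_4 = (37.5 − 14.4)/2 = 11.55 ft; q_4 = 3.49 × 6.23 × 11.55 = 251.1 ft³/s
w_5 = (40.9 − 24.2)/2 = 8.35 ft; q_5 = 2.26 × 3.77 × 8.35 = 71.14 ft³/s
w_6 = (50.7 − 37.5)/2 = 6.6 ft; q_6 = 2.64 × 3.41 × 6.6 = 59.42 ft³/s
Stations 1, 7 contribute zero (depth or velocity is 0).
Q = Σ qᵢ = 577.3 ft³/s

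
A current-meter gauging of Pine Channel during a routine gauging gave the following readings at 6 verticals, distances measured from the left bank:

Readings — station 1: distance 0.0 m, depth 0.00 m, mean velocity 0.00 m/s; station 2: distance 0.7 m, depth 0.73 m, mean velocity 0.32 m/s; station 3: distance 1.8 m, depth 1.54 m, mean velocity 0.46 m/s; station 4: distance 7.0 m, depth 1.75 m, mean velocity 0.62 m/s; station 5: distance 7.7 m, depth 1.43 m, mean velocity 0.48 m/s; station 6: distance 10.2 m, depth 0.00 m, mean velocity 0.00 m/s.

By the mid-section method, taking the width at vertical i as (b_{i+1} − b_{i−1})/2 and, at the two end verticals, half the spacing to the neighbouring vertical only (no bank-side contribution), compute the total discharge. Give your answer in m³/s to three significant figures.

6.74 m³/s

w_2 = (1.8 − 0.0)/2 = 0.9 m; q_2 = 0.32 × 0.73 × 0.9 = 0.2102 m³/s
w_3 = (7.0 − 0.7)/2 = 3.15 m; q_3 = 0.46 × 1.54 × 3.15 = 2.231 m³/s
w_4 = (7.7 − 1.8)/2 = 2.95 m; q_4 = 0.62 × 1.75 × 2.95 = 3.201 m³/s
w_5 = (10.2 − 7.0)/2 = 1.6 m; q_5 = 0.48 × 1.43 × 1.6 = 1.098 m³/s
Stations 1, 6 contribute zero (depth or velocity is 0).
Q = Σ qᵢ = 6.741 m³/s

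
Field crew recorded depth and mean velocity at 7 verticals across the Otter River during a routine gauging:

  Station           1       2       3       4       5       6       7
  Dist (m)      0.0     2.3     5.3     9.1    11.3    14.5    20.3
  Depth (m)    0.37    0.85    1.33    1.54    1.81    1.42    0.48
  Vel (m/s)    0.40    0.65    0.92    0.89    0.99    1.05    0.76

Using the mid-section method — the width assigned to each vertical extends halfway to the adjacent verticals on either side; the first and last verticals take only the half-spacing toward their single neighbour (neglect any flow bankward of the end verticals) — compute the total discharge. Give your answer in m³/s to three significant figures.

w_1 = (2.3 − 0.0)/2 = 1.15 m; q_1 = 0.40 × 0.37 × 1.15 = 0.1702 m³/s
w_2 = (5.3 − 0.0)/2 = 2.65 m; q_2 = 0.65 × 0.85 × 2.65 = 1.464 m³/s
w_3 = (9.1 − 2.3)/2 = 3.4 m; q_3 = 0.92 × 1.33 × 3.4 = 4.160 m³/s
w_4 = (11.3 − 5.3)/2 = 3 m; q_4 = 0.89 × 1.54 × 3 = 4.112 m³/s
w_5 = (14.5 − 9.1)/2 = 2.7 m; q_5 = 0.99 × 1.81 × 2.7 = 4.838 m³/s
w_6 = (20.3 − 11.3)/2 = 4.5 m; q_6 = 1.05 × 1.42 × 4.5 = 6.710 m³/s
w_7 = (20.3 − 14.5)/2 = 2.9 m; q_7 = 0.76 × 0.48 × 2.9 = 1.058 m³/s
Q = Σ qᵢ = 22.51 m³/s

22.5 m³/s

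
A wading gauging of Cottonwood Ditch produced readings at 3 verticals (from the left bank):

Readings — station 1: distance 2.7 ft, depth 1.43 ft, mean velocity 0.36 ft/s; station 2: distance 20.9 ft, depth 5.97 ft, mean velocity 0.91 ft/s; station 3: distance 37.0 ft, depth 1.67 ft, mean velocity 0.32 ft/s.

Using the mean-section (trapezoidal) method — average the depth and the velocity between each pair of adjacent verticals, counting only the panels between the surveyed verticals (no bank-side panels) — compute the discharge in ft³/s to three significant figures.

Panel 1-2: Δb = 18.2 ft, d̄ = (1.43+5.97)/2 = 3.7, v̄ = (0.36+0.91)/2 = 0.635 → q = 18.2×3.7×0.635 = 42.76 ft³/s
Panel 2-3: Δb = 16.1 ft, d̄ = (5.97+1.67)/2 = 3.82, v̄ = (0.91+0.32)/2 = 0.615 → q = 16.1×3.82×0.615 = 37.82 ft³/s
Q = Σ q = 80.58 ft³/s

80.6 ft³/s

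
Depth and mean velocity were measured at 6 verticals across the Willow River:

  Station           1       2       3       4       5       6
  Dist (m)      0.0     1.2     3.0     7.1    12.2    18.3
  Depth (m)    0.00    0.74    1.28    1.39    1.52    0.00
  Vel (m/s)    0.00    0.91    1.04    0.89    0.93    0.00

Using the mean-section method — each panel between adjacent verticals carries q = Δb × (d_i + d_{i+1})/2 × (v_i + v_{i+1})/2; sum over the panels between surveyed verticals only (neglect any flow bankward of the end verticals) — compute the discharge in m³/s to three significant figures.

16.2 m³/s

Panel 1-2: Δb = 1.2 m, d̄ = (0.00+0.74)/2 = 0.37, v̄ = (0.00+0.91)/2 = 0.455 → q = 1.2×0.37×0.455 = 0.2020 m³/s
Panel 2-3: Δb = 1.8 m, d̄ = (0.74+1.28)/2 = 1.01, v̄ = (0.91+1.04)/2 = 0.975 → q = 1.8×1.01×0.975 = 1.773 m³/s
Panel 3-4: Δb = 4.1 m, d̄ = (1.28+1.39)/2 = 1.335, v̄ = (1.04+0.89)/2 = 0.965 → q = 4.1×1.335×0.965 = 5.282 m³/s
Panel 4-5: Δb = 5.1 m, d̄ = (1.39+1.52)/2 = 1.455, v̄ = (0.89+0.93)/2 = 0.91 → q = 5.1×1.455×0.91 = 6.753 m³/s
Panel 5-6: Δb = 6.1 m, d̄ = (1.52+0.00)/2 = 0.76, v̄ = (0.93+0.00)/2 = 0.465 → q = 6.1×0.76×0.465 = 2.156 m³/s
Q = Σ q = 16.16 m³/s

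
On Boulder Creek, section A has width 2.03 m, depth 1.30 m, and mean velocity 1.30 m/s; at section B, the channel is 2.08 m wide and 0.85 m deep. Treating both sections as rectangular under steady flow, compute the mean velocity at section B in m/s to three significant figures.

Q = A₁V₁ = (2.03×1.30) × 1.30 = 3.431 m³/s
A₂ = 2.08 × 0.85 = 1.768 m²
V₂ = Q/A₂ = 3.431/1.768 = 1.940 m/s

1.94 m/s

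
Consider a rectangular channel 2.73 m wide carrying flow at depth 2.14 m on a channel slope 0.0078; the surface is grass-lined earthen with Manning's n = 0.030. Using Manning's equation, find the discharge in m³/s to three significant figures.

A = b·y = 2.73 × 2.14 = 5.842 m²
P = b + 2y = 2.73 + 2×2.14 = 7.010 m
R = A/P = 5.842/7.010 = 0.8334 m
Q = (1/n)·A·R^(2/3)·S^(1/2) = (1/0.030) × 5.842 × 0.8334^(2/3) × 0.0078^(1/2) = 15.23 m³/s

15.2 m³/s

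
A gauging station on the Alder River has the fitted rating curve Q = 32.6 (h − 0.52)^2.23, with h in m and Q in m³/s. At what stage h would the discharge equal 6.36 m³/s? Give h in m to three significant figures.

h − h₀ = (Q/C)^(1/b) = (6.36/32.6)^(1/2.23) = 0.4805 m
h = 0.52 + 0.4805 = 1.001 m

1.00 m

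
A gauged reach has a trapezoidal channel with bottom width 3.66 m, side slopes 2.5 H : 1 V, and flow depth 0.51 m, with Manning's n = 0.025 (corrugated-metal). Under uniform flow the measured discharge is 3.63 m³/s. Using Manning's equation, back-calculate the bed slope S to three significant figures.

A = (b + z·y)·y = (3.66 + 2.5×0.51)×0.51 = 2.517 m²
P = b + 2y√(1+z²) = 3.66 + 2×0.51×√(1+2.5²) = 6.406 m
R = A/P = 2.517/6.406 = 0.3929 m
S = (Q·n / (1·A·R^(2/3)))² = (3.63×0.025 / (1×2.517×0.5364))² = 0.004518

0.00452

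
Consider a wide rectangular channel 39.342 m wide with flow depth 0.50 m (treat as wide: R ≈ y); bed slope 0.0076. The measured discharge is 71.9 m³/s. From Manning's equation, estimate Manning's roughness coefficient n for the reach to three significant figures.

0.0150

A = b·y = 39.342 × 0.50 = 19.67 m²
Wide channel: R ≈ y = 0.50 m
n = (1/Q)·A·R^(2/3)·S^(1/2) = (1/71.9) × 19.67 × 0.6300 × 0.08718 = 0.01503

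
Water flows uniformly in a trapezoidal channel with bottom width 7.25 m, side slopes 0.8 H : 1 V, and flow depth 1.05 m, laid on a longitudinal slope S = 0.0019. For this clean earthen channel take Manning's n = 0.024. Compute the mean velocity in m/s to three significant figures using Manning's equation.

1.64 m/s

A = (b + z·y)·y = (7.25 + 0.8×1.05)×1.05 = 8.495 m²
P = b + 2y√(1+z²) = 7.25 + 2×1.05×√(1+0.8²) = 9.939 m
R = A/P = 8.495/9.939 = 0.8546 m
Q = (1/n)·A·R^(2/3)·S^(1/2) = (1/0.024) × 8.495 × 0.8546^(2/3) × 0.0019^(1/2) = 13.89 m³/s
V = Q/A = 13.89/8.495 = 1.636 m/s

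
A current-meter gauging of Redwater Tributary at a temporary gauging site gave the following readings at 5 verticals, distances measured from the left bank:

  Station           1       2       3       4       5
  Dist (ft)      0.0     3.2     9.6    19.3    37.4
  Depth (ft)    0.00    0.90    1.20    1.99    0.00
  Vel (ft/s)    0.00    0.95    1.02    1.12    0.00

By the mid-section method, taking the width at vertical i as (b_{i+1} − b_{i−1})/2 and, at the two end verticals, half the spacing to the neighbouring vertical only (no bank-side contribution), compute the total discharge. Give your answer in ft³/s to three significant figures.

w_2 = (9.6 − 0.0)/2 = 4.8 ft; q_2 = 0.95 × 0.90 × 4.8 = 4.104 ft³/s
w_3 = (19.3 − 3.2)/2 = 8.05 ft; q_3 = 1.02 × 1.20 × 8.05 = 9.853 ft³/s
w_4 = (37.4 − 9.6)/2 = 13.9 ft; q_4 = 1.12 × 1.99 × 13.9 = 30.98 ft³/s
Stations 1, 5 contribute zero (depth or velocity is 0).
Q = Σ qᵢ = 44.94 ft³/s

44.9 ft³/s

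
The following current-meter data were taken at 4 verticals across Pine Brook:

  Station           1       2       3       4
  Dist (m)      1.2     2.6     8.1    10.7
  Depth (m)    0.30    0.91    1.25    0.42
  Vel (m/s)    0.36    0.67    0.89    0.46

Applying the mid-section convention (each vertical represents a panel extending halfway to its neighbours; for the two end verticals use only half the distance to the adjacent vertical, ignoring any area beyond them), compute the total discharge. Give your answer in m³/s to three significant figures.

w_1 = (2.6 − 1.2)/2 = 0.7 m; q_1 = 0.36 × 0.30 × 0.7 = 0.07560 m³/s
w_2 = (8.1 − 1.2)/2 = 3.45 m; q_2 = 0.67 × 0.91 × 3.45 = 2.103 m³/s
w_3 = (10.7 − 2.6)/2 = 4.05 m; q_3 = 0.89 × 1.25 × 4.05 = 4.506 m³/s
w_4 = (10.7 − 8.1)/2 = 1.3 m; q_4 = 0.46 × 0.42 × 1.3 = 0.2512 m³/s
Q = Σ qᵢ = 6.936 m³/s

6.94 m³/s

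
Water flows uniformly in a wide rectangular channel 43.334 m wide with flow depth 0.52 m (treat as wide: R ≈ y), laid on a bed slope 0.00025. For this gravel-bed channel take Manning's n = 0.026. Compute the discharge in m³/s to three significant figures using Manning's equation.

A = b·y = 43.334 × 0.52 = 22.53 m²
Wide channel: R ≈ y = 0.52 m
Q = (1/n)·A·R^(2/3)·S^(1/2) = (1/0.026) × 22.53 × 0.5200^(2/3) × 0.00025^(1/2) = 8.861 m³/s

8.86 m³/s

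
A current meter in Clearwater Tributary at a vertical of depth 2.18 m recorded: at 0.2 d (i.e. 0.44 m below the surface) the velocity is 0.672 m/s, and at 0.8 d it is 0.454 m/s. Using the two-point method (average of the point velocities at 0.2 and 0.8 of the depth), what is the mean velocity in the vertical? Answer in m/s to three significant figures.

v̄ = (0.672 + 0.454) / 2 = 0.5630 m/s

0.563 m/s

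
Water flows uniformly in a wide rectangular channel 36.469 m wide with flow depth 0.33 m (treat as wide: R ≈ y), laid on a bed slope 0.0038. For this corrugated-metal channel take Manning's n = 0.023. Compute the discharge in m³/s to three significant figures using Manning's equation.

A = b·y = 36.469 × 0.33 = 12.03 m²
Wide channel: R ≈ y = 0.33 m
Q = (1/n)·A·R^(2/3)·S^(1/2) = (1/0.023) × 12.03 × 0.3300^(2/3) × 0.0038^(1/2) = 15.40 m³/s

15.4 m³/s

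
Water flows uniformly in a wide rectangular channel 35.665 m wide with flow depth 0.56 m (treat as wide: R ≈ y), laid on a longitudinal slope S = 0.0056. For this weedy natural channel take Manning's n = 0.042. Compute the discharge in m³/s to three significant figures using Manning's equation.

A = b·y = 35.665 × 0.56 = 19.97 m²
Wide channel: R ≈ y = 0.56 m
Q = (1/n)·A·R^(2/3)·S^(1/2) = (1/0.042) × 19.97 × 0.5600^(2/3) × 0.0056^(1/2) = 24.18 m³/s

24.2 m³/s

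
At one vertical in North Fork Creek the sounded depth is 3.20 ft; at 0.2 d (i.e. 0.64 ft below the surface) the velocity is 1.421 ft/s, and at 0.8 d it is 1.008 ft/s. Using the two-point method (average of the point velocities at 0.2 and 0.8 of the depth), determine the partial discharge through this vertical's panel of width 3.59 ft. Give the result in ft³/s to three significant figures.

v̄ = (1.421 + 1.008) / 2 = 1.215 ft/s
q = v̄ × d × w = 1.215 × 3.20 × 3.59 = 13.95 ft³/s

14.0 ft³/s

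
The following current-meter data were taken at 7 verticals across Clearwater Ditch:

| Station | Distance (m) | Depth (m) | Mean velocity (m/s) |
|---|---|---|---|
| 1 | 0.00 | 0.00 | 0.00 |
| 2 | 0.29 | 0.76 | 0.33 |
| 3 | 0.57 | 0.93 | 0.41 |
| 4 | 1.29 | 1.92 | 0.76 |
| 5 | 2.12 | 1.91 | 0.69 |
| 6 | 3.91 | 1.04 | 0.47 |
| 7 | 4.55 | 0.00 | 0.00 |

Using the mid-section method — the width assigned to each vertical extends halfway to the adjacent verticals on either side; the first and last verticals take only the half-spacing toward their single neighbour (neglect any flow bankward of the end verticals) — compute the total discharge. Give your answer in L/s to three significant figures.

3710 L/s

w_2 = (0.57 − 0.00)/2 = 0.285 m; q_2 = 0.33 × 0.76 × 0.285 = 0.07148 m³/s
w_3 = (1.29 − 0.29)/2 = 0.5 m; q_3 = 0.41 × 0.93 × 0.5 = 0.1907 m³/s
w_4 = (2.12 − 0.57)/2 = 0.775 m; q_4 = 0.76 × 1.92 × 0.775 = 1.131 m³/s
w_5 = (3.91 − 1.29)/2 = 1.31 m; q_5 = 0.69 × 1.91 × 1.31 = 1.726 m³/s
w_6 = (4.55 − 2.12)/2 = 1.215 m; q_6 = 0.47 × 1.04 × 1.215 = 0.5939 m³/s
Stations 1, 7 contribute zero (depth or velocity is 0).
Q = Σ qᵢ = 3.713 m³/s
= 3.713 × 1000 = 3713 L/s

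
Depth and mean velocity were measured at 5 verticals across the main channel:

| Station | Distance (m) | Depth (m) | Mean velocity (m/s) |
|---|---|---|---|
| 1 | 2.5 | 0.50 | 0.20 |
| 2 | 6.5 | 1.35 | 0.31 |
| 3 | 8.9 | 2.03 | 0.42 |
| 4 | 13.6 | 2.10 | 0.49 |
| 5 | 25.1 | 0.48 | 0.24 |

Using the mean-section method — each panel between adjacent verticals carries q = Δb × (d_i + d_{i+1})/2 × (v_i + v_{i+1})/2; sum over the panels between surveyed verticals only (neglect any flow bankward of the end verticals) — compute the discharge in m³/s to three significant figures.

Panel 1-2: Δb = 4 m, d̄ = (0.50+1.35)/2 = 0.925, v̄ = (0.20+0.31)/2 = 0.255 → q = 4×0.925×0.255 = 0.9435 m³/s
Panel 2-3: Δb = 2.4 m, d̄ = (1.35+2.03)/2 = 1.69, v̄ = (0.31+0.42)/2 = 0.365 → q = 2.4×1.69×0.365 = 1.480 m³/s
Panel 3-4: Δb = 4.7 m, d̄ = (2.03+2.10)/2 = 2.065, v̄ = (0.42+0.49)/2 = 0.455 → q = 4.7×2.065×0.455 = 4.416 m³/s
Panel 4-5: Δb = 11.5 m, d̄ = (2.10+0.48)/2 = 1.29, v̄ = (0.49+0.24)/2 = 0.365 → q = 11.5×1.29×0.365 = 5.415 m³/s
Q = Σ q = 12.25 m³/s

12.3 m³/s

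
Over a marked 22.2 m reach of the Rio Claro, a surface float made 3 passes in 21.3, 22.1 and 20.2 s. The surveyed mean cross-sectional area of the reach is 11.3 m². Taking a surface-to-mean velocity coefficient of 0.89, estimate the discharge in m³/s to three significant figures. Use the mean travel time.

10.5 m³/s

t̄ = (21.3 + 22.1 + 20.2) / 3 = 21.2 s
v_surface = L / t̄ = 22.2 / 21.2 = 1.047 m/s
v_mean = 0.89 × 1.047 = 0.9320 m/s
Q = A × v_mean = 11.3 × 0.9320 = 10.53 m³/s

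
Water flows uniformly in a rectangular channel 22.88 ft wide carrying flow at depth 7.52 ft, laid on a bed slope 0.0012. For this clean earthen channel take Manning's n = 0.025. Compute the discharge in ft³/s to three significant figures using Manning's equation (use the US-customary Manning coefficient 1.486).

A = b·y = 22.88 × 7.52 = 172.1 ft²
P = b + 2y = 22.88 + 2×7.52 = 37.92 ft
R = A/P = 172.1/37.92 = 4.537 ft
Q = (1.486/n)·A·R^(2/3)·S^(1/2) = (1.486/0.025) × 172.1 × 4.537^(2/3) × 0.0012^(1/2) = 971.0 ft³/s

971 ft³/s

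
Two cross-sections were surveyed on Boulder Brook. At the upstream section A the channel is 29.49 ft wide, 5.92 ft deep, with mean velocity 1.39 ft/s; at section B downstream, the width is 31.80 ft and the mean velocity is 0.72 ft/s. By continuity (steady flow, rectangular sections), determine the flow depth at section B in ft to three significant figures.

10.6 ft

Q = A₁V₁ = (29.49×5.92) × 1.39 = 242.7 ft³/s
d₂ = Q/(b₂ V₂) = 242.7/(31.80×0.72) = 10.60 ft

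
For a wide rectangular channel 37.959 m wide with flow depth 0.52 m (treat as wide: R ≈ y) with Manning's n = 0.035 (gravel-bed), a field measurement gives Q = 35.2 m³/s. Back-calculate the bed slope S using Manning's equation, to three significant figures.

0.00932

A = b·y = 37.959 × 0.52 = 19.74 m²
Wide channel: R ≈ y = 0.52 m
S = (Q·n / (1·A·R^(2/3)))² = (35.2×0.035 / (1×19.74×0.6466))² = 0.009316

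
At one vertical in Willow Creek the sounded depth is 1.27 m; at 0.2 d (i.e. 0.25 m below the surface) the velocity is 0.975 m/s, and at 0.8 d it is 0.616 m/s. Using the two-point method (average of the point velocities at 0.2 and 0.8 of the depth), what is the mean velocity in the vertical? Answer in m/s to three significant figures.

v̄ = (0.975 + 0.616) / 2 = 0.7955 m/s

0.796 m/s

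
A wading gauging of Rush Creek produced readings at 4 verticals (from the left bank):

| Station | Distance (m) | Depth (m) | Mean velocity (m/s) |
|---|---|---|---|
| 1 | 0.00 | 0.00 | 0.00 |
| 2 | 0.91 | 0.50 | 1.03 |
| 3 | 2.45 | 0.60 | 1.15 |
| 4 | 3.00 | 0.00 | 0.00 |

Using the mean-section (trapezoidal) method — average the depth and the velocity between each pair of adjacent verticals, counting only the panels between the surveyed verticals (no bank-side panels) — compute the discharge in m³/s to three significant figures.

1.14 m³/s

Panel 1-2: Δb = 0.91 m, d̄ = (0.00+0.50)/2 = 0.25, v̄ = (0.00+1.03)/2 = 0.515 → q = 0.91×0.25×0.515 = 0.1172 m³/s
Panel 2-3: Δb = 1.54 m, d̄ = (0.50+0.60)/2 = 0.55, v̄ = (1.03+1.15)/2 = 1.09 → q = 1.54×0.55×1.09 = 0.9232 m³/s
Panel 3-4: Δb = 0.55 m, d̄ = (0.60+0.00)/2 = 0.3, v̄ = (1.15+0.00)/2 = 0.575 → q = 0.55×0.3×0.575 = 0.09488 m³/s
Q = Σ q = 1.135 m³/s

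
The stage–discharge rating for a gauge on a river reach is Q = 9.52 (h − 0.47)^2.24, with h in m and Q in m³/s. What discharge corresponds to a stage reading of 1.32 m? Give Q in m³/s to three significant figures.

Q = 9.52 × (1.32 − 0.47)^2.24 = 9.52 × 0.85^2.24 = 6.615 m³/s

6.62 m³/s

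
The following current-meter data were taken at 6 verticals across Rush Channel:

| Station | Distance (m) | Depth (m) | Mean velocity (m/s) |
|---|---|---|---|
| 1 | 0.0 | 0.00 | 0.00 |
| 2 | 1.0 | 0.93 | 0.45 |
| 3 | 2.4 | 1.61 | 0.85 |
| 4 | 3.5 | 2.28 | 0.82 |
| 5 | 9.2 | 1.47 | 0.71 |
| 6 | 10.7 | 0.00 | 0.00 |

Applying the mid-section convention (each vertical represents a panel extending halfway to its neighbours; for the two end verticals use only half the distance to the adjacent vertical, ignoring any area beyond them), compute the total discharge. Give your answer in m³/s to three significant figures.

12.3 m³/s

w_2 = (2.4 − 0.0)/2 = 1.2 m; q_2 = 0.45 × 0.93 × 1.2 = 0.5022 m³/s
w_3 = (3.5 − 1.0)/2 = 1.25 m; q_3 = 0.85 × 1.61 × 1.25 = 1.711 m³/s
w_4 = (9.2 − 2.4)/2 = 3.4 m; q_4 = 0.82 × 2.28 × 3.4 = 6.357 m³/s
w_5 = (10.7 − 3.5)/2 = 3.6 m; q_5 = 0.71 × 1.47 × 3.6 = 3.757 m³/s
Stations 1, 6 contribute zero (depth or velocity is 0).
Q = Σ qᵢ = 12.33 m³/s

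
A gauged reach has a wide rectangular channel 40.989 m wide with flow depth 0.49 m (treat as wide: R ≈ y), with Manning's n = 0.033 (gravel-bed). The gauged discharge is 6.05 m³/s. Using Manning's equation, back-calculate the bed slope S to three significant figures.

0.000256

A = b·y = 40.989 × 0.49 = 20.08 m²
Wide channel: R ≈ y = 0.49 m
S = (Q·n / (1·A·R^(2/3)))² = (6.05×0.033 / (1×20.08×0.6215))² = 0.0002558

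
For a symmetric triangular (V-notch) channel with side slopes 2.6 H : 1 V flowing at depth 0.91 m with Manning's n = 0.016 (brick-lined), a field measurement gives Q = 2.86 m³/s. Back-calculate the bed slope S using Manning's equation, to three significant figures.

0.00142

A = z·y² = 2.6×0.91² = 2.153 m²
P = 2y√(1+z²) = 2×0.91×√(1+2.6²) = 5.070 m
R = A/P = 2.153/5.070 = 0.4247 m
S = (Q·n / (1·A·R^(2/3)))² = (2.86×0.016 / (1×2.153×0.5650))² = 0.001415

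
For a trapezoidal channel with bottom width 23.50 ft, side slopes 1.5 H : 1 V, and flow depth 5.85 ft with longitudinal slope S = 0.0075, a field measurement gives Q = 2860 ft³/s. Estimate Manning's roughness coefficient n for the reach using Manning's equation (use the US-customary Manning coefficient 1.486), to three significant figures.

0.0222

A = (b + z·y)·y = (23.50 + 1.5×5.85)×5.85 = 188.8 ft²
P = b + 2y√(1+z²) = 23.50 + 2×5.85×√(1+1.5²) = 44.59 ft
R = A/P = 188.8/44.59 = 4.234 ft
n = (1.486/Q)·A·R^(2/3)·S^(1/2) = (1.486/2860) × 188.8 × 2.617 × 0.08660 = 0.02224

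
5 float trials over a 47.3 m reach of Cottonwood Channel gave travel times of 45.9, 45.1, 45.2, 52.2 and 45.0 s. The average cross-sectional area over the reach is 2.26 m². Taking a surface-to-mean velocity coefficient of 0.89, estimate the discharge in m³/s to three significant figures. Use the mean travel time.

t̄ = (45.9 + 45.1 + 45.2 + 52.2 + 45.0) / 5 = 46.68 s
v_surface = L / t̄ = 47.3 / 46.68 = 1.013 m/s
v_mean = 0.89 × 1.013 = 0.9018 m/s
Q = A × v_mean = 2.26 × 0.9018 = 2.038 m³/s

2.04 m³/s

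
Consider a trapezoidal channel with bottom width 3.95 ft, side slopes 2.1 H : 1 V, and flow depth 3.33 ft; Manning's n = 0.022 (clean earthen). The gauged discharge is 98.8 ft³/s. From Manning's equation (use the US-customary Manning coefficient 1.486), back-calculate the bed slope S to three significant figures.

0.000697

A = (b + z·y)·y = (3.95 + 2.1×3.33)×3.33 = 36.44 ft²
P = b + 2y√(1+z²) = 3.95 + 2×3.33×√(1+2.1²) = 19.44 ft
R = A/P = 36.44/19.44 = 1.874 ft
S = (Q·n / (1.486·A·R^(2/3)))² = (98.8×0.022 / (1.486×36.44×1.520))² = 0.0006972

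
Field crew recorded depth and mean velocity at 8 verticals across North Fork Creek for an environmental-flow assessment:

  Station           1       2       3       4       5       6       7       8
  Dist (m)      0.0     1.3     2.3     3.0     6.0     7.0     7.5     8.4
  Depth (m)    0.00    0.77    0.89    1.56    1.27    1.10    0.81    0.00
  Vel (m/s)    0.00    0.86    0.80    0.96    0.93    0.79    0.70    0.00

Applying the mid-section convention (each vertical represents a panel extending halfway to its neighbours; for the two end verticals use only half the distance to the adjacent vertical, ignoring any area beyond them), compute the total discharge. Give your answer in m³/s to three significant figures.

w_2 = (2.3 − 0.0)/2 = 1.15 m; q_2 = 0.86 × 0.77 × 1.15 = 0.7615 m³/s
w_3 = (3.0 − 1.3)/2 = 0.85 m; q_3 = 0.80 × 0.89 × 0.85 = 0.6052 m³/s
w_4 = (6.0 − 2.3)/2 = 1.85 m; q_4 = 0.96 × 1.56 × 1.85 = 2.771 m³/s
w_5 = (7.0 − 3.0)/2 = 2 m; q_5 = 0.93 × 1.27 × 2 = 2.362 m³/s
w_6 = (7.5 − 6.0)/2 = 0.75 m; q_6 = 0.79 × 1.10 × 0.75 = 0.6518 m³/s
w_7 = (8.4 − 7.0)/2 = 0.7 m; q_7 = 0.70 × 0.81 × 0.7 = 0.3969 m³/s
Stations 1, 8 contribute zero (depth or velocity is 0).
Q = Σ qᵢ = 7.548 m³/s

7.55 m³/s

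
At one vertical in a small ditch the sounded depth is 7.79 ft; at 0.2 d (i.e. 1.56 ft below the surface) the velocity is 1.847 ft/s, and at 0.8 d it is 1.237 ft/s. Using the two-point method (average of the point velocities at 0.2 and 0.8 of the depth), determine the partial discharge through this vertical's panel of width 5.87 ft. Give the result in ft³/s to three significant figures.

70.5 ft³/s

v̄ = (1.847 + 1.237) / 2 = 1.542 ft/s
q = v̄ × d × w = 1.542 × 7.79 × 5.87 = 70.51 ft³/s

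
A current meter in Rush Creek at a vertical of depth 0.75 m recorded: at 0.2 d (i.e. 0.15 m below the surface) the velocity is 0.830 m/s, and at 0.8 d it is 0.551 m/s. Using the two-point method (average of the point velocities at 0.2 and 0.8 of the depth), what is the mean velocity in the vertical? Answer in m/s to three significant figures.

0.691 m/s

v̄ = (0.830 + 0.551) / 2 = 0.6905 m/s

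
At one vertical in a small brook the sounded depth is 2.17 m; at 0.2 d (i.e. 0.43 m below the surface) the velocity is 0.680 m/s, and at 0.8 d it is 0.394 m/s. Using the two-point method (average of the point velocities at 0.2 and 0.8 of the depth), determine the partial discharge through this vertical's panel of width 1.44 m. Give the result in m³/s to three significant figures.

1.68 m³/s

v̄ = (0.680 + 0.394) / 2 = 0.5370 m/s
q = v̄ × d × w = 0.5370 × 2.17 × 1.44 = 1.678 m³/s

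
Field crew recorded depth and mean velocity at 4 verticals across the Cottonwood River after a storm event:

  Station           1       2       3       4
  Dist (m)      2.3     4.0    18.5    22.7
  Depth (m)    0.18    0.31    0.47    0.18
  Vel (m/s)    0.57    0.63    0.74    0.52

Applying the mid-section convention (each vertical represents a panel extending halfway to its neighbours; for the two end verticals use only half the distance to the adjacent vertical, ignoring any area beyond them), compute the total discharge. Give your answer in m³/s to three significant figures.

5.12 m³/s

w_1 = (4.0 − 2.3)/2 = 0.85 m; q_1 = 0.57 × 0.18 × 0.85 = 0.08721 m³/s
w_2 = (18.5 − 2.3)/2 = 8.1 m; q_2 = 0.63 × 0.31 × 8.1 = 1.582 m³/s
w_3 = (22.7 − 4.0)/2 = 9.35 m; q_3 = 0.74 × 0.47 × 9.35 = 3.252 m³/s
w_4 = (22.7 − 18.5)/2 = 2.1 m; q_4 = 0.52 × 0.18 × 2.1 = 0.1966 m³/s
Q = Σ qᵢ = 5.118 m³/s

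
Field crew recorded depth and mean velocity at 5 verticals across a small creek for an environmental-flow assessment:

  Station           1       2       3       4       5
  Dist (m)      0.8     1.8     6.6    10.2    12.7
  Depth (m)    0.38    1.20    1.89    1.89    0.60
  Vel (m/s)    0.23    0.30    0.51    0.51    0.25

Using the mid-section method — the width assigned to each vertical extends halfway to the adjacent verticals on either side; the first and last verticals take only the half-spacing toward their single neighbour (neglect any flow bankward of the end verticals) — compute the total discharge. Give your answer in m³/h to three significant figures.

29700 m³/h

w_1 = (1.8 − 0.8)/2 = 0.5 m; q_1 = 0.23 × 0.38 × 0.5 = 0.04370 m³/s
w_2 = (6.6 − 0.8)/2 = 2.9 m; q_2 = 0.30 × 1.20 × 2.9 = 1.044 m³/s
w_3 = (10.2 − 1.8)/2 = 4.2 m; q_3 = 0.51 × 1.89 × 4.2 = 4.048 m³/s
w_4 = (12.7 − 6.6)/2 = 3.05 m; q_4 = 0.51 × 1.89 × 3.05 = 2.940 m³/s
w_5 = (12.7 − 10.2)/2 = 1.25 m; q_5 = 0.25 × 0.60 × 1.25 = 0.1875 m³/s
Q = Σ qᵢ = 8.263 m³/s
= 8.263 × 3600 = 29750 m³/h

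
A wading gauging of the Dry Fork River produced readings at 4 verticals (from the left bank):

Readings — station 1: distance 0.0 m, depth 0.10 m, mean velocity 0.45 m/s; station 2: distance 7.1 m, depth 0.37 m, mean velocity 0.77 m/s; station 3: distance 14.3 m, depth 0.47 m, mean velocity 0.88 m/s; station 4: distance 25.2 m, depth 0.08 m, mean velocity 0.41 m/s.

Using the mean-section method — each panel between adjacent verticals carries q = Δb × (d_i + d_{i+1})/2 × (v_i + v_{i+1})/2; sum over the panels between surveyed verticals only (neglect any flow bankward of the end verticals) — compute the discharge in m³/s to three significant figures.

5.45 m³/s

Panel 1-2: Δb = 7.1 m, d̄ = (0.10+0.37)/2 = 0.235, v̄ = (0.45+0.77)/2 = 0.61 → q = 7.1×0.235×0.61 = 1.018 m³/s
Panel 2-3: Δb = 7.2 m, d̄ = (0.37+0.47)/2 = 0.42, v̄ = (0.77+0.88)/2 = 0.825 → q = 7.2×0.42×0.825 = 2.495 m³/s
Panel 3-4: Δb = 10.9 m, d̄ = (0.47+0.08)/2 = 0.275, v̄ = (0.88+0.41)/2 = 0.645 → q = 10.9×0.275×0.645 = 1.933 m³/s
Q = Σ q = 5.446 m³/s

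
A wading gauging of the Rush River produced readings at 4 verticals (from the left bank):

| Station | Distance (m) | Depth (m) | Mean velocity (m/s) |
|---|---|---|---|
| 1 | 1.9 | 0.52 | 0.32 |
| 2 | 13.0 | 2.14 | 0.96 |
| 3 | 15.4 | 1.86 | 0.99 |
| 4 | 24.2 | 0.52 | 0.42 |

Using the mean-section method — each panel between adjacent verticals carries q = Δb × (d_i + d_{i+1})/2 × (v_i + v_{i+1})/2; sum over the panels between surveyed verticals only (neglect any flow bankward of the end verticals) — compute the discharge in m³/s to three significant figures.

Panel 1-2: Δb = 11.1 m, d̄ = (0.52+2.14)/2 = 1.33, v̄ = (0.32+0.96)/2 = 0.64 → q = 11.1×1.33×0.64 = 9.448 m³/s
Panel 2-3: Δb = 2.4 m, d̄ = (2.14+1.86)/2 = 2, v̄ = (0.96+0.99)/2 = 0.975 → q = 2.4×2×0.975 = 4.680 m³/s
Panel 3-4: Δb = 8.8 m, d̄ = (1.86+0.52)/2 = 1.19, v̄ = (0.99+0.42)/2 = 0.705 → q = 8.8×1.19×0.705 = 7.383 m³/s
Q = Σ q = 21.51 m³/s

21.5 m³/s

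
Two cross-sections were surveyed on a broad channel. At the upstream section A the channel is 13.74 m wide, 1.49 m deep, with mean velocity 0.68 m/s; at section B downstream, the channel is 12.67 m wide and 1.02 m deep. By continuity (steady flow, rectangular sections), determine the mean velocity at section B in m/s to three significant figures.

1.08 m/s

Q = A₁V₁ = (13.74×1.49) × 0.68 = 13.92 m³/s
A₂ = 12.67 × 1.02 = 12.92 m²
V₂ = Q/A₂ = 13.92/12.92 = 1.077 m/s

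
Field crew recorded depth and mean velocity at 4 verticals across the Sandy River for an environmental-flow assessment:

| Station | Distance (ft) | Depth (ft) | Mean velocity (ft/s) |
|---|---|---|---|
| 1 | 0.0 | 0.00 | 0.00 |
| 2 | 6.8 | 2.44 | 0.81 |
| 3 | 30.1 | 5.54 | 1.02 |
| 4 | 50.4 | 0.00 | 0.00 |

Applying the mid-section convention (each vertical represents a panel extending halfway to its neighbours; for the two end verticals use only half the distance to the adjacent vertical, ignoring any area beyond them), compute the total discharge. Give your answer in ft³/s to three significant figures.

153 ft³/s

w_2 = (30.1 − 0.0)/2 = 15.05 ft; q_2 = 0.81 × 2.44 × 15.05 = 29.74 ft³/s
w_3 = (50.4 − 6.8)/2 = 21.8 ft; q_3 = 1.02 × 5.54 × 21.8 = 123.2 ft³/s
Stations 1, 4 contribute zero (depth or velocity is 0).
Q = Σ qᵢ = 152.9 ft³/s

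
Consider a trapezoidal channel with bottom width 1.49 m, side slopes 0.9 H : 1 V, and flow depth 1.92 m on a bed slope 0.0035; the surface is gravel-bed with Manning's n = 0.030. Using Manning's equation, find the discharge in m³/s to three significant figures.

11.6 m³/s

A = (b + z·y)·y = (1.49 + 0.9×1.92)×1.92 = 6.179 m²
P = b + 2y√(1+z²) = 1.49 + 2×1.92×√(1+0.9²) = 6.656 m
R = A/P = 6.179/6.656 = 0.9282 m
Q = (1/n)·A·R^(2/3)·S^(1/2) = (1/0.030) × 6.179 × 0.9282^(2/3) × 0.0035^(1/2) = 11.59 m³/s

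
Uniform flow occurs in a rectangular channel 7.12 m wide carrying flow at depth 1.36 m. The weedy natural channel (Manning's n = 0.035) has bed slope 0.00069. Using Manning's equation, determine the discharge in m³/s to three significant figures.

7.19 m³/s

A = b·y = 7.12 × 1.36 = 9.683 m²
P = b + 2y = 7.12 + 2×1.36 = 9.840 m
R = A/P = 9.683/9.840 = 0.9841 m
Q = (1/n)·A·R^(2/3)·S^(1/2) = (1/0.035) × 9.683 × 0.9841^(2/3) × 0.00069^(1/2) = 7.190 m³/s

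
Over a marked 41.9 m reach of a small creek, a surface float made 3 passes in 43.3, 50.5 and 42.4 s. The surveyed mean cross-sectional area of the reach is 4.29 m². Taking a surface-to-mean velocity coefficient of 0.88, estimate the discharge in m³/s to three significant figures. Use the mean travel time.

3.48 m³/s

t̄ = (43.3 + 50.5 + 42.4) / 3 = 45.4 s
v_surface = L / t̄ = 41.9 / 45.4 = 0.9229 m/s
v_mean = 0.88 × 0.9229 = 0.8122 m/s
Q = A × v_mean = 4.29 × 0.8122 = 3.484 m³/s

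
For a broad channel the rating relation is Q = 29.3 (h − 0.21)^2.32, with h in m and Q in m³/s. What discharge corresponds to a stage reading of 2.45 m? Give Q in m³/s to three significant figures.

Q = 29.3 × (2.45 − 0.21)^2.32 = 29.3 × 2.24^2.32 = 190.3 m³/s

190 m³/s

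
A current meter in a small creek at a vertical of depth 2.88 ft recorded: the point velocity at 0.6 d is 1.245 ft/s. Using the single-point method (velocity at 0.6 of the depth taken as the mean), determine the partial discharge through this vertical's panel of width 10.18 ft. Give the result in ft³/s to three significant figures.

36.5 ft³/s

v̄ = v₀.₆ = 1.245 ft/s
q = v̄ × d × w = 1.245 × 2.88 × 10.18 = 36.50 ft³/s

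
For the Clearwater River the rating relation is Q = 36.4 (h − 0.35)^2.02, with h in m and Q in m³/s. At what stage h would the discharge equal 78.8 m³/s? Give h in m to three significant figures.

h − h₀ = (Q/C)^(1/b) = (78.8/36.4)^(1/2.02) = 1.466 m
h = 0.35 + 1.466 = 1.816 m

1.82 m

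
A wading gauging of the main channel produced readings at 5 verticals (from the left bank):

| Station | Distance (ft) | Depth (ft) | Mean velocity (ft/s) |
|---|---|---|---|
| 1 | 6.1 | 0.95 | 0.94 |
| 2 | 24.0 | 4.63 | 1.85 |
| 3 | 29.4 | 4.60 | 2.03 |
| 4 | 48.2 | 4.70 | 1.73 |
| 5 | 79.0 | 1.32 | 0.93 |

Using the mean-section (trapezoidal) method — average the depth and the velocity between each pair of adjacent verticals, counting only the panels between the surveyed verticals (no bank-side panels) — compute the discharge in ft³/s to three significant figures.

406 ft³/s

Panel 1-2: Δb = 17.9 ft, d̄ = (0.95+4.63)/2 = 2.79, v̄ = (0.94+1.85)/2 = 1.395 → q = 17.9×2.79×1.395 = 69.67 ft³/s
Panel 2-3: Δb = 5.4 ft, d̄ = (4.63+4.60)/2 = 4.615, v̄ = (1.85+2.03)/2 = 1.94 → q = 5.4×4.615×1.94 = 48.35 ft³/s
Panel 3-4: Δb = 18.8 ft, d̄ = (4.60+4.70)/2 = 4.65, v̄ = (2.03+1.73)/2 = 1.88 → q = 18.8×4.65×1.88 = 164.3 ft³/s
Panel 4-5: Δb = 30.8 ft, d̄ = (4.70+1.32)/2 = 3.01, v̄ = (1.73+0.93)/2 = 1.33 → q = 30.8×3.01×1.33 = 123.3 ft³/s
Q = Σ q = 405.7 ft³/s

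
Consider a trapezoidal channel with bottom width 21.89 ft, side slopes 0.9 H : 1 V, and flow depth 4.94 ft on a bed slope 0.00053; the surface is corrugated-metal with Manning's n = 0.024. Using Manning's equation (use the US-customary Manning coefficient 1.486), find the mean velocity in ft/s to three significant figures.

3.41 ft/s

A = (b + z·y)·y = (21.89 + 0.9×4.94)×4.94 = 130.1 ft²
P = b + 2y√(1+z²) = 21.89 + 2×4.94×√(1+0.9²) = 35.18 ft
R = A/P = 130.1/35.18 = 3.698 ft
Q = (1.486/n)·A·R^(2/3)·S^(1/2) = (1.486/0.024) × 130.1 × 3.698^(2/3) × 0.00053^(1/2) = 443.5 ft³/s
V = Q/A = 443.5/130.1 = 3.409 ft/s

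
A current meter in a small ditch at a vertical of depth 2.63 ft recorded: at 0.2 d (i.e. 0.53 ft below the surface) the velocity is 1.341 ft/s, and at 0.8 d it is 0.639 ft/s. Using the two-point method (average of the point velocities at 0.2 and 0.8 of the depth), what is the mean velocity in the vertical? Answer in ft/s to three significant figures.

v̄ = (1.341 + 0.639) / 2 = 0.9900 ft/s

0.990 ft/s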